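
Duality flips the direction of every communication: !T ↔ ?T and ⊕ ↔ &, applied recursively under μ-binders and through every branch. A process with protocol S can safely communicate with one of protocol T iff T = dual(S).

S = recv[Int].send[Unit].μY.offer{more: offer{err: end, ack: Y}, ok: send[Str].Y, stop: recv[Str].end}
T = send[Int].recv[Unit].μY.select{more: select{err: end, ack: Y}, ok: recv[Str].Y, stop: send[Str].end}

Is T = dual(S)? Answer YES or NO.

recv[Int] ‖ send[Int]  ✓
  send[Unit] ‖ recv[Unit]  ✓
    μY ‖ μY  ✓ (μ self-dual)
      offer{more,ok,stop} ‖ select{more,ok,stop}  ✓ label sets agree
        [more]
          offer{err,ack} ‖ select{err,ack}  ✓ label sets agree
            [err]
              end ‖ end  ✓
            [ack]
              Y ‖ Y  ✓
        [ok]
          send[Str] ‖ recv[Str]  ✓
            Y ‖ Y  ✓
        [stop]
          recv[Str] ‖ send[Str]  ✓
            end ‖ end  ✓

YES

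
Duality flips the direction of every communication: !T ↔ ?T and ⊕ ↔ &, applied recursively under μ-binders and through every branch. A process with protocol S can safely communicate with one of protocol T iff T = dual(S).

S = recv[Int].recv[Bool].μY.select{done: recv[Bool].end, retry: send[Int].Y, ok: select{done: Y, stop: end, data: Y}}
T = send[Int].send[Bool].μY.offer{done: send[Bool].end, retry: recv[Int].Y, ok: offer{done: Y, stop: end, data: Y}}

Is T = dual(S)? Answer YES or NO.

recv[Int] | send[Int]  ok
  recv[Bool] | send[Bool]  ok
    μY | μY  ok (rec unchanged)
      select{done,retry,ok} | offer{done,retry,ok}  ok labels match
        • done:
          recv[Bool] | send[Bool]  ok
            end | end  ok
        • retry:
          send[Int] | recv[Int]  ok
            Y | Y  ok
        • ok:
          select{done,stop,data} | offer{done,stop,data}  ok labels match
            • done:
              Y | Y  ok
            • stop:
              end | end  ok
            • data:
              Y | Y  ok

YES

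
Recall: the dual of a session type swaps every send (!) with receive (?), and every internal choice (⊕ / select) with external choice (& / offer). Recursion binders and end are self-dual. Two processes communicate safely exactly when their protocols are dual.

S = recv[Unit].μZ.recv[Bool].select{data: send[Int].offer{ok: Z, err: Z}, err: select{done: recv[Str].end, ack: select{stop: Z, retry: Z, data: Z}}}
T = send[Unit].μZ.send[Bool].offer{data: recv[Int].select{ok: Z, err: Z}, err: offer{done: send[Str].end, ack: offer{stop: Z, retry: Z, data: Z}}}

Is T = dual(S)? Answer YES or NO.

YES

recv[Unit] vs send[Unit]  ok
  μZ vs μZ  ok (binder kept)
    recv[Bool] vs send[Bool]  ok
      select{data,err} vs offer{data,err}  ok labels match
        case data:
          send[Int] vs recv[Int]  ok
            offer{ok,err} vs select{ok,err}  ok labels match
              case ok:
                Z vs Z  ok
              case err:
                Z vs Z  ok
        case err:
          select{done,ack} vs offer{done,ack}  ok labels match
            case done:
              recv[Str] vs send[Str]  ok
                end vs end  ok
            case ack:
              select{stop,retry,data} vs offer{stop,retry,data}  ok labels match
                case stop:
                  Z vs Z  ok
                case retry:
                  Z vs Z  ok
                case data:
                  Z vs Z  ok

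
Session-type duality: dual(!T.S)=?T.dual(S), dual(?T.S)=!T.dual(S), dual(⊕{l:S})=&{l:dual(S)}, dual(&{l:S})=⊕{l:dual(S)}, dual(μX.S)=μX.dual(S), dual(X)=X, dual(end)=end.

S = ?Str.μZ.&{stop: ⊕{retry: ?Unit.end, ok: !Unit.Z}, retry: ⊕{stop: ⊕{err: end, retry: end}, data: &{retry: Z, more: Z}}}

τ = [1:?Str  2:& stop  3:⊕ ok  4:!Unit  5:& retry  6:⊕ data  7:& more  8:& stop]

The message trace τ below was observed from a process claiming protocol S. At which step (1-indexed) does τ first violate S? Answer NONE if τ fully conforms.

NONE

[1] ?Str  ok  residual = μZ.…
[2] & stop  ok  residual = ⊕{retry: ?Unit.end, ok: !Unit.μZ.…}
[3] ⊕ ok  ok  residual = !Unit.μZ.…
[4] !Unit  ok  residual = μZ.…
[5] & retry  ok  residual = ⊕{stop: ⊕{err: end, retry: end}, data: &{retry: μZ.…, more: μZ.…}}
[6] ⊕ data  ok  residual = &{retry: μZ.…, more: μZ.…}
[7] & more  ok  residual = μZ.…
[8] & stop  ok  residual = ⊕{retry: ?Unit.end, ok: !Unit.μZ.…}
trace exhausted — no violation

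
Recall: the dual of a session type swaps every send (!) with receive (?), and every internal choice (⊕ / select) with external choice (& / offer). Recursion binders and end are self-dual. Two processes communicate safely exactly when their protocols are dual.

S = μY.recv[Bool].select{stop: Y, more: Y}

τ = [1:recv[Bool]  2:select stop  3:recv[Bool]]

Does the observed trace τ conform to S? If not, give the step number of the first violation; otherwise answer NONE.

NONE

step 1: recv[Bool]  ✓  state: select{stop: μY.…, more: μY.…}
step 2: select stop  ✓  state: μY.…
step 3: recv[Bool]  ✓  state: select{stop: μY.…, more: μY.…}
τ conforms to S (length 3)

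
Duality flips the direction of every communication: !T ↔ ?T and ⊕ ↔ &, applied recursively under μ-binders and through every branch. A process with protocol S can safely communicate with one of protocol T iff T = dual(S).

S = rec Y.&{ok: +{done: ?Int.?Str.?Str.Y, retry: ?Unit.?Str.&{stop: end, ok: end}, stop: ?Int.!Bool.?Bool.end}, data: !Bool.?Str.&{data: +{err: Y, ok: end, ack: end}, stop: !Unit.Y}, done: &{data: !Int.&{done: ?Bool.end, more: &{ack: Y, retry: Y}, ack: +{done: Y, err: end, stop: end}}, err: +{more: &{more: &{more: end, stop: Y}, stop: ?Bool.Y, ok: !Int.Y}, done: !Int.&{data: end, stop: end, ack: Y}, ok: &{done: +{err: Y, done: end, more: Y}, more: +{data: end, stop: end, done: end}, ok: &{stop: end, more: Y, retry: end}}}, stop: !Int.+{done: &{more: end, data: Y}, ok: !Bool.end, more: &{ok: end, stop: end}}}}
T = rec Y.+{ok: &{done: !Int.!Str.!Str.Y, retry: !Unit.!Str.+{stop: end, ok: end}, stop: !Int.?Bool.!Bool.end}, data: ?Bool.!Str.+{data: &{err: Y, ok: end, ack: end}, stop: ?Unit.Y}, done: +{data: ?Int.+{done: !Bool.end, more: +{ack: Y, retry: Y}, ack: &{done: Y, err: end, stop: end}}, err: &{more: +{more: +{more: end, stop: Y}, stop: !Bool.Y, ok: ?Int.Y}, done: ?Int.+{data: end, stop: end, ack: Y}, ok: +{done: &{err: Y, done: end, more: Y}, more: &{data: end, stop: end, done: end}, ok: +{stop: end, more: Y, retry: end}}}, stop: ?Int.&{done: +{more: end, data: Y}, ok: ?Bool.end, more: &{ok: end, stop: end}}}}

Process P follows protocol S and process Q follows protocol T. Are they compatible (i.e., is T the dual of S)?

rec Y vs rec Y  match (μ self-dual)
  &{ok,data,done} vs +{ok,data,done}  match same labels
    [ok]
      +{done,retry,stop} vs &{done,retry,stop}  match same labels
        [done]
          ?Int vs !Int  match
            ?Str vs !Str  match
              ?Str vs !Str  match
                Y vs Y  match
        [retry]
          ?Unit vs !Unit  match
            ?Str vs !Str  match
              &{stop,ok} vs +{stop,ok}  match same labels
                [stop]
                  end vs end  match
                [ok]
                  end vs end  match
        [stop]
          ?Int vs !Int  match
            !Bool vs ?Bool  match
              ?Bool vs !Bool  match
                end vs end  match
    [data]
      !Bool vs ?Bool  match
        ?Str vs !Str  match
          &{data,stop} vs +{data,stop}  match same labels
            [data]
              +{err,ok,ack} vs &{err,ok,ack}  match same labels
                [err]
                  Y vs Y  match
                [ok]
                  end vs end  match
                [ack]
                  end vs end  match
            [stop]
              !Unit vs ?Unit  match
                Y vs Y  match
    [done]
      &{data,err,stop} vs +{data,err,stop}  match same labels
        [data]
          !Int vs ?Int  match
            &{done,more,ack} vs +{done,more,ack}  match same labels
              [done]
                ?Bool vs !Bool  match
                  end vs end  match
              [more]
                &{ack,retry} vs +{ack,retry}  match same labels
                  [ack]
                    Y vs Y  match
                  [retry]
                    Y vs Y  match
              [ack]
                +{done,err,stop} vs &{done,err,stop}  match same labels
                  [done]
                    Y vs Y  match
                  [err]
                    end vs end  match
                  [stop]
                    end vs end  match
        [err]
          +{more,done,ok} vs &{more,done,ok}  match same labels
            [more]
              &{more,stop,ok} vs +{more,stop,ok}  match same labels
                [more]
                  &{more,stop} vs +{more,stop}  match same labels
                    [more]
                      end vs end  match
                    [stop]
                      Y vs Y  match
                [stop]
                  ?Bool vs !Bool  match
                    Y vs Y  match
                [ok]
                  !Int vs ?Int  match
                    Y vs Y  match
            [done]
              !Int vs ?Int  match
                &{data,stop,ack} vs +{data,stop,ack}  match same labels
                  [data]
                    end vs end  match
                  [stop]
                    end vs end  match
                  [ack]
                    Y vs Y  match
            [ok]
              &{done,more,ok} vs +{done,more,ok}  match same labels
                [done]
                  +{err,done,more} vs &{err,done,more}  match same labels
                    [err]
                      Y vs Y  match
                    [done]
                      end vs end  match
                    [more]
                      Y vs Y  match
                [more]
                  +{data,stop,done} vs &{data,stop,done}  match same labels
                    [data]
                      end vs end  match
                    [stop]
                      end vs end  match
                    [done]
                      end vs end  match
                [ok]
                  &{stop,more,retry} vs +{stop,more,retry}  match same labels
                    [stop]
                      end vs end  match
                    [more]
                      Y vs Y  match
                    [retry]
                      end vs end  match
        [stop]
          !Int vs ?Int  match
            +{done,ok,more} vs &{done,ok,more}  match same labels
              [done]
                &{more,data} vs +{more,data}  match same labels
                  [more]
                    end vs end  match
                  [data]
                    Y vs Y  match
              [ok]
                !Bool vs ?Bool  match
                  end vs end  match
              [more]
                &{ok,stop} vs &{ok,stop}  ✗ choice polarity not flipped — not dual

NO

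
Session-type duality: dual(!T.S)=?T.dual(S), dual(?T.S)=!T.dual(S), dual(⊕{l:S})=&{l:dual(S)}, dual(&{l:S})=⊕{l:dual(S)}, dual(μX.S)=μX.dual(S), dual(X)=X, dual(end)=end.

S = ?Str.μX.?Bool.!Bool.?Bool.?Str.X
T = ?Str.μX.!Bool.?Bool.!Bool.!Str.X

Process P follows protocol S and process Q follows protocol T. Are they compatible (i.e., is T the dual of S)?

?Str | ?Str  ✗ same direction on both sides — not dual

NO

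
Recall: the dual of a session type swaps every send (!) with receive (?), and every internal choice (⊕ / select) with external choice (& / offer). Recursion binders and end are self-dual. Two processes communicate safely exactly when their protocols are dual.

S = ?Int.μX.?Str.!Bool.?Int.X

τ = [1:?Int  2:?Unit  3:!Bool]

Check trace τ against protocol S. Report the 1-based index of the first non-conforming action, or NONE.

2

step 1: ?Int  ok  cont: μX.…
step 2: got ?Unit, protocol expects ?Str  ✗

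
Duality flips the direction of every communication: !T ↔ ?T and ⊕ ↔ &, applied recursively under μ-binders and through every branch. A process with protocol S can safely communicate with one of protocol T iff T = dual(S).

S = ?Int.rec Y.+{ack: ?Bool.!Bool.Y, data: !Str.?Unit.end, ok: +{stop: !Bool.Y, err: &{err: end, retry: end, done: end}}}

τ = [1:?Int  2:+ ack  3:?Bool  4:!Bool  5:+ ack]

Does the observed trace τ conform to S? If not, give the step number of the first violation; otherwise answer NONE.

@1 ?Int  ok  state: rec Y.…
@2 + ack  ok  state: ?Bool.!Bool.rec Y.…
@3 ?Bool  ok  state: !Bool.rec Y.…
@4 !Bool  ok  state: rec Y.…
@5 + ack  ok  state: ?Bool.!Bool.rec Y.…
all 5 steps conform

NONE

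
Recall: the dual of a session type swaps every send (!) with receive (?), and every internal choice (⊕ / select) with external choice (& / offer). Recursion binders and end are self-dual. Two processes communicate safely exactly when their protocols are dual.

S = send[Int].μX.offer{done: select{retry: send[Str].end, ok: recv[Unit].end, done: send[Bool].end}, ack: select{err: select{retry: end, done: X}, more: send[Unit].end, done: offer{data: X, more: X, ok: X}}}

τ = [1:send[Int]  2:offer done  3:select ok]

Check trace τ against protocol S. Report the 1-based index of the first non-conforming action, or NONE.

step 1: send[Int]  match  now at μX.…
step 2: offer done  match  now at select{retry: send[Str].end, ok: recv[Unit].end, done: send[Bool].end}
step 3: select ok  match  now at recv[Unit].end
trace exhausted — no violation

NONE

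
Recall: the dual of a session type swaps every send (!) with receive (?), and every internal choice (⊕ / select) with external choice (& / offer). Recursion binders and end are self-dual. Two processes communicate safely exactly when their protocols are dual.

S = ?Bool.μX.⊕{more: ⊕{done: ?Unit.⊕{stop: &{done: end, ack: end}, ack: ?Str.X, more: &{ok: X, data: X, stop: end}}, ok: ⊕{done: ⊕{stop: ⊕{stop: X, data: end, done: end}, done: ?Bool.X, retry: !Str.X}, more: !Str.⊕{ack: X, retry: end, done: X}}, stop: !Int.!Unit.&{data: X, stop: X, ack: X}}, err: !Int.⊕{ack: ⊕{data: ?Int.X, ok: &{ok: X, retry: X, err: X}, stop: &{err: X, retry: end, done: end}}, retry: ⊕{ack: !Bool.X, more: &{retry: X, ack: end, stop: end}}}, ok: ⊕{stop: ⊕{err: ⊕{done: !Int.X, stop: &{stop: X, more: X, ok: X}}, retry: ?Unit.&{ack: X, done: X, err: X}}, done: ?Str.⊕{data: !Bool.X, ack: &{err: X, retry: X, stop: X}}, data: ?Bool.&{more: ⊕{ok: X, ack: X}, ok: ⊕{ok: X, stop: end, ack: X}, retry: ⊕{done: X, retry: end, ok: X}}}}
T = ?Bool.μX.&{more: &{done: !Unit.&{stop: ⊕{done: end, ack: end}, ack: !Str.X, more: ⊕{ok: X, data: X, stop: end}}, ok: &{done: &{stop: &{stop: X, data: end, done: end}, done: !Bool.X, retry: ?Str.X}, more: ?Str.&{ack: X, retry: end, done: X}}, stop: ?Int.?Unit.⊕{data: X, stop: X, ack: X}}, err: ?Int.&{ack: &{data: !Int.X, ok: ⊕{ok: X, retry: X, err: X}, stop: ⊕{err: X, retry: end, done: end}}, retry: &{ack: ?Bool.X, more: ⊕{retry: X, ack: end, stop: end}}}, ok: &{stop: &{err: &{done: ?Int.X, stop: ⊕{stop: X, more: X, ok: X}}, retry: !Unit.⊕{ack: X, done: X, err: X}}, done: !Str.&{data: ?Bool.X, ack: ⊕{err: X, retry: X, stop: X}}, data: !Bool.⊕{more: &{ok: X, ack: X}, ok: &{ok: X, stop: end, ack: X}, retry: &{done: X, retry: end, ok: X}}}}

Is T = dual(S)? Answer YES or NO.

?Bool vs ?Bool  ✗ same direction on both sides — not dual

NO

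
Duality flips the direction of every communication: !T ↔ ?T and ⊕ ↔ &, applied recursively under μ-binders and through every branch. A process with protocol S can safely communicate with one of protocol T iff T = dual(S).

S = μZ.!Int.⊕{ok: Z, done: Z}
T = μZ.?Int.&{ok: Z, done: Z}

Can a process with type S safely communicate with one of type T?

YES

μZ ‖ μZ  ok (μ self-dual)
  !Int ‖ ?Int  ok
    ⊕{ok,done} ‖ &{ok,done}  ok labels match
      [ok]
        Z ‖ Z  ok
      [done]
        Z ‖ Z  ok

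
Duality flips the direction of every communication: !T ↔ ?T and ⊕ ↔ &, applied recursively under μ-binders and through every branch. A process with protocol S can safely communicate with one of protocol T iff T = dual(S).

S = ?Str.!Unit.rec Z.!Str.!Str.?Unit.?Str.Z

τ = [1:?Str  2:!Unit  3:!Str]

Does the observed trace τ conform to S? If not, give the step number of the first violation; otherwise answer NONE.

NONE

[1] ?Str  match  residual = !Unit.rec Z.…
[2] !Unit  match  residual = rec Z.…
[3] !Str  match  residual = !Str.?Unit.?Str.rec Z.…
trace exhausted — no violation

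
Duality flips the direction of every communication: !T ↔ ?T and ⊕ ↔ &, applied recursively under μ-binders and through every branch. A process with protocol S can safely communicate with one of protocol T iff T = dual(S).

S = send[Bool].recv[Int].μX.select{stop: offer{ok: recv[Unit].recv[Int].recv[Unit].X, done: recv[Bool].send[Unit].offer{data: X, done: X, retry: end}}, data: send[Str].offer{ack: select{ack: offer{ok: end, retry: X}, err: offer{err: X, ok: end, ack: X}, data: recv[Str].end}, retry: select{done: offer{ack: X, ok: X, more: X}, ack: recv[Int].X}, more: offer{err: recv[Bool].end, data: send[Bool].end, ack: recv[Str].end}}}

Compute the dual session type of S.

send[Bool] → recv[Bool]
  recv[Int] → send[Int]
    μX → μX  (μ self-dual)
      select{stop,data} → offer{stop,data}  (select→offer)
        • stop:
          offer{ok,done} → select{ok,done}  (offer→select)
            • ok:
              recv[Unit] → send[Unit]
                recv[Int] → send[Int]
                  recv[Unit] → send[Unit]
                    X ↦ X
            • done:
              recv[Bool] → send[Bool]
                send[Unit] → recv[Unit]
                  offer{data,done,retry} → select{data,done,retry}  (offer→select)
                    • data:
                      X ↦ X
                    • done:
                      X ↦ X
                    • retry:
                      end ↦ end
        • data:
          send[Str] → recv[Str]
            offer{ack,retry,more} → select{ack,retry,more}  (offer→select)
              • ack:
                select{ack,err,data} → offer{ack,err,data}  (select→offer)
                  • ack:
                    offer{ok,retry} → select{ok,retry}  (offer→select)
                      • ok:
                        end ↦ end
                      • retry:
                        X ↦ X
                  • err:
                    offer{err,ok,ack} → select{err,ok,ack}  (offer→select)
                      • err:
                        X ↦ X
                      • ok:
                        end ↦ end
                      • ack:
                        X ↦ X
                  • data:
                    recv[Str] → send[Str]
                      end ↦ end
              • retry:
                select{done,ack} → offer{done,ack}  (select→offer)
                  • done:
                    offer{ack,ok,more} → select{ack,ok,more}  (offer→select)
                      • ack:
                        X ↦ X
                      • ok:
                        X ↦ X
                      • more:
                        X ↦ X
                  • ack:
                    recv[Int] → send[Int]
                      X ↦ X
              • more:
                offer{err,data,ack} → select{err,data,ack}  (offer→select)
                  • err:
                    recv[Bool] → send[Bool]
                      end ↦ end
                  • data:
                    send[Bool] → recv[Bool]
                      end ↦ end
                  • ack:
                    recv[Str] → send[Str]
                      end ↦ end

recv[Bool].send[Int].μX.offer{stop: select{ok: send[Unit].send[Int].send[Unit].X, done: send[Bool].recv[Unit].select{data: X, done: X, retry: end}}, data: recv[Str].select{ack: offer{ack: select{ok: end, retry: X}, err: select{err: X, ok: end, ack: X}, data: send[Str].end}, retry: offer{done: select{ack: X, ok: X, more: X}, ack: send[Int].X}, more: select{err: send[Bool].end, data: recv[Bool].end, ack: send[Str].end}}}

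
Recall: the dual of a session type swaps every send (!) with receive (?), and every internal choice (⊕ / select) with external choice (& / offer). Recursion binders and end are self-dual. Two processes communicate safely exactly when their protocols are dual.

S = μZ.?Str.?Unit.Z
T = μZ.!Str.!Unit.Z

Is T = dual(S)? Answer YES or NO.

μZ vs μZ  ✓ (μ self-dual)
  ?Str vs !Str  ✓
    ?Unit vs !Unit  ✓
      Z vs Z  ✓

YES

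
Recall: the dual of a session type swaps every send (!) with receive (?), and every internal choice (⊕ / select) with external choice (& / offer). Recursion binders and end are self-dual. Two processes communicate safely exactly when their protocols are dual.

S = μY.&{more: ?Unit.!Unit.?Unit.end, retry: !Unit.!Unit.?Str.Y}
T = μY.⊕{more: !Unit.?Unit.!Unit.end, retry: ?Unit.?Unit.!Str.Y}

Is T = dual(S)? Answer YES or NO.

μY | μY  ok (μ self-dual)
  &{more,retry} | ⊕{more,retry}  ok label sets agree
    • more:
      ?Unit | !Unit  ok
        !Unit | ?Unit  ok
          ?Unit | !Unit  ok
            end | end  ok
    • retry:
      !Unit | ?Unit  ok
        !Unit | ?Unit  ok
          ?Str | !Str  ok
            Y | Y  ok

YES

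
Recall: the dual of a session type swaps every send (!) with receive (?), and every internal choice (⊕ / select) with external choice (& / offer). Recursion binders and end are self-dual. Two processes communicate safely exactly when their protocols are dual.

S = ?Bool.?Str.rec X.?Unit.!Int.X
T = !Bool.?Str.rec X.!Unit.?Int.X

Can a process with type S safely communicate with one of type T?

NO

?Bool | !Bool  match
  ?Str | ?Str  ✗ same direction on both sides — not dual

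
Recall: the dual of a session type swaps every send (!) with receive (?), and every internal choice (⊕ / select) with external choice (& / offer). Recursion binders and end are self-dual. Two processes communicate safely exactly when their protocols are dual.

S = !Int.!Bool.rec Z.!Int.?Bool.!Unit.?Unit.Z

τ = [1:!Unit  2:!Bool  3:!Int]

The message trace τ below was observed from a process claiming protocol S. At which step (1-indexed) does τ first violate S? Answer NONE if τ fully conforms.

1

[1] got !Unit, protocol expects !Int  ✗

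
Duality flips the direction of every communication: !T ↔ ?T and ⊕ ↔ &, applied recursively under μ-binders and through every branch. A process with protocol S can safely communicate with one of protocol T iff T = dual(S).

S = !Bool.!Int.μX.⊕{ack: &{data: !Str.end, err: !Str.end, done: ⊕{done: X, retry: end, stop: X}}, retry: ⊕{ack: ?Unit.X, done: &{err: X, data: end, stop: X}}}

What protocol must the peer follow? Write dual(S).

!Bool = ?Bool
  !Int = ?Int
    μX = μX  (binder kept)
      ⊕{ack,retry} = &{ack,retry}  (select→offer)
        case ack:
          &{data,err,done} = ⊕{data,err,done}  (&→⊕)
            case data:
              !Str = ?Str
                end self-dual
            case err:
              !Str = ?Str
                end self-dual
            case done:
              ⊕{done,retry,stop} = &{done,retry,stop}  (select→offer)
                case done:
                  X self-dual
                case retry:
                  end self-dual
                case stop:
                  X self-dual
        case retry:
          ⊕{ack,done} = &{ack,done}  (select→offer)
            case ack:
              ?Unit = !Unit
                X self-dual
            case done:
              &{err,data,stop} = ⊕{err,data,stop}  (&→⊕)
                case err:
                  X self-dual
                case data:
                  end self-dual
                case stop:
                  X self-dual

?Bool.?Int.μX.&{ack: ⊕{data: ?Str.end, err: ?Str.end, done: &{done: X, retry: end, stop: X}}, retry: &{ack: !Unit.X, done: ⊕{err: X, data: end, stop: X}}}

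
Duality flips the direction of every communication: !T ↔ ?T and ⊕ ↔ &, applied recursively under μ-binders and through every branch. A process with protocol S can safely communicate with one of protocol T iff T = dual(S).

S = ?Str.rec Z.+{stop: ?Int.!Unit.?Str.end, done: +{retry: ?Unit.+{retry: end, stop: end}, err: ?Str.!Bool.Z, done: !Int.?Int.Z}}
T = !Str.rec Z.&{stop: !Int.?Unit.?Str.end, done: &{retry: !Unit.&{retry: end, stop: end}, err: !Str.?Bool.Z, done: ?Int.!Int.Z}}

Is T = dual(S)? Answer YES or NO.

NO

?Str | !Str  ✓
  rec Z | rec Z  ✓ (rec unchanged)
    +{stop,done} | &{stop,done}  ✓ same labels
      • stop:
        ?Int | !Int  ✓
          !Unit | ?Unit  ✓
            ?Str | ?Str  ✗ same direction on both sides — not dual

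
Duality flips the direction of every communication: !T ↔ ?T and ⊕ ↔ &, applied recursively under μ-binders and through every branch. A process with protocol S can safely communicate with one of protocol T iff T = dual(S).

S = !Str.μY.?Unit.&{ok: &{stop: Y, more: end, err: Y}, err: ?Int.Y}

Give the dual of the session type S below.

?Str.μY.!Unit.⊕{ok: ⊕{stop: Y, more: end, err: Y}, err: !Int.Y}

!Str ↦ ?Str
  μY ↦ μY  (rec unchanged)
    ?Unit ↦ !Unit
      &{ok,err} ↦ ⊕{ok,err}  (external→internal)
        [ok]
          &{stop,more,err} ↦ ⊕{stop,more,err}  (external→internal)
            [stop]
              dual(Y) = Y
            [more]
              dual(end) = end
            [err]
              dual(Y) = Y
        [err]
          ?Int ↦ !Int
            dual(Y) = Y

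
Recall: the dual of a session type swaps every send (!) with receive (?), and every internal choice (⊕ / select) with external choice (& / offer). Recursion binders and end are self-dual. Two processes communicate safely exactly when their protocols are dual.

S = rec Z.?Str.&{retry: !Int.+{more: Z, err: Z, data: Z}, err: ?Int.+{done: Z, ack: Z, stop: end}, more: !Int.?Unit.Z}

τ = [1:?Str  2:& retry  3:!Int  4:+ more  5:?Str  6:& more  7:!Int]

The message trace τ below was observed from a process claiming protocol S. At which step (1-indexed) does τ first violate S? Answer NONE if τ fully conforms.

step 1: ?Str  ok  cont: &{retry: !Int.+{more: rec Z.…, err: rec Z.…, data: rec Z.…}, err: ?Int.+{done: rec Z.…, ack: rec Z.…, stop: end}, more: !Int.?Unit.rec Z.…}
step 2: & retry  ok  cont: !Int.+{more: rec Z.…, err: rec Z.…, data: rec Z.…}
step 3: !Int  ok  cont: +{more: rec Z.…, err: rec Z.…, data: rec Z.…}
step 4: + more  ok  cont: rec Z.…
step 5: ?Str  ok  cont: &{retry: !Int.+{more: rec Z.…, err: rec Z.…, data: rec Z.…}, err: ?Int.+{done: rec Z.…, ack: rec Z.…, stop: end}, more: !Int.?Unit.rec Z.…}
step 6: & more  ok  cont: !Int.?Unit.rec Z.…
step 7: !Int  ok  cont: ?Unit.rec Z.…
trace exhausted — no violation

NONE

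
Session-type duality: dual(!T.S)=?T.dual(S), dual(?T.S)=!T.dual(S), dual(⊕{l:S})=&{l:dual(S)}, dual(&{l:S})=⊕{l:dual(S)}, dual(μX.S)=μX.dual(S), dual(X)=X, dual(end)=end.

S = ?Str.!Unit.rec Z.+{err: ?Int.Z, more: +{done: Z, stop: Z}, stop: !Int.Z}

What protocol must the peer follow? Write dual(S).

?Str ↦ !Str
  !Unit ↦ ?Unit
    rec Z ↦ rec Z  (μ self-dual)
      +{err,more,stop} ↦ &{err,more,stop}  (⊕→&)
        • err:
          ?Int ↦ !Int
            Z self-dual
        • more:
          +{done,stop} ↦ &{done,stop}  (⊕→&)
            • done:
              Z self-dual
            • stop:
              Z self-dual
        • stop:
          !Int ↦ ?Int
            Z self-dual

!Str.?Unit.rec Z.&{err: !Int.Z, more: &{done: Z, stop: Z}, stop: ?Int.Z}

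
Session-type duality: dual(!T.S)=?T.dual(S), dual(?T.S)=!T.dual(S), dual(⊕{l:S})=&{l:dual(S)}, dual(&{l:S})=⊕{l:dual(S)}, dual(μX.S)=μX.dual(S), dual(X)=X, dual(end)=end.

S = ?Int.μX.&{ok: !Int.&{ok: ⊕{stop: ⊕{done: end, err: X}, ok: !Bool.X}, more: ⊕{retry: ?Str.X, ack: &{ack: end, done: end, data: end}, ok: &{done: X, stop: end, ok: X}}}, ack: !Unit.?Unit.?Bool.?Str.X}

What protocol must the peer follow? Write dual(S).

?Int ↦ !Int
  μX ↦ μX  (binder kept)
    &{ok,ack} ↦ ⊕{ok,ack}  (&→⊕)
      case ok:
        !Int ↦ ?Int
          &{ok,more} ↦ ⊕{ok,more}  (&→⊕)
            case ok:
              ⊕{stop,ok} ↦ &{stop,ok}  (⊕→&)
                case stop:
                  ⊕{done,err} ↦ &{done,err}  (⊕→&)
                    case done:
                      end self-dual
                    case err:
                      X self-dual
                case ok:
                  !Bool ↦ ?Bool
                    X self-dual
            case more:
              ⊕{retry,ack,ok} ↦ &{retry,ack,ok}  (⊕→&)
                case retry:
                  ?Str ↦ !Str
                    X self-dual
                case ack:
                  &{ack,done,data} ↦ ⊕{ack,done,data}  (&→⊕)
                    case ack:
                      end self-dual
                    case done:
                      end self-dual
                    case data:
                      end self-dual
                case ok:
                  &{done,stop,ok} ↦ ⊕{done,stop,ok}  (&→⊕)
                    case done:
                      X self-dual
                    case stop:
                      end self-dual
                    case ok:
                      X self-dual
      case ack:
        !Unit ↦ ?Unit
          ?Unit ↦ !Unit
            ?Bool ↦ !Bool
              ?Str ↦ !Str
                X self-dual

!Int.μX.⊕{ok: ?Int.⊕{ok: &{stop: &{done: end, err: X}, ok: ?Bool.X}, more: &{retry: !Str.X, ack: ⊕{ack: end, done: end, data: end}, ok: ⊕{done: X, stop: end, ok: X}}}, ack: ?Unit.!Unit.!Bool.!Str.X}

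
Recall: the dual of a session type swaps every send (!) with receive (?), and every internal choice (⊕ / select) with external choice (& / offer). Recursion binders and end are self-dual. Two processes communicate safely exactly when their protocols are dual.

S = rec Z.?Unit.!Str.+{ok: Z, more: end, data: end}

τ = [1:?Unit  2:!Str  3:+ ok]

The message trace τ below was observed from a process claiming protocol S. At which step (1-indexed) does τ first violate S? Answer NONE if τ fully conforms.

step 1: ?Unit  match  now at !Str.+{ok: rec Z.…, more: end, data: end}
step 2: !Str  match  now at +{ok: rec Z.…, more: end, data: end}
step 3: + ok  match  now at rec Z.…
all 3 steps conform

NONE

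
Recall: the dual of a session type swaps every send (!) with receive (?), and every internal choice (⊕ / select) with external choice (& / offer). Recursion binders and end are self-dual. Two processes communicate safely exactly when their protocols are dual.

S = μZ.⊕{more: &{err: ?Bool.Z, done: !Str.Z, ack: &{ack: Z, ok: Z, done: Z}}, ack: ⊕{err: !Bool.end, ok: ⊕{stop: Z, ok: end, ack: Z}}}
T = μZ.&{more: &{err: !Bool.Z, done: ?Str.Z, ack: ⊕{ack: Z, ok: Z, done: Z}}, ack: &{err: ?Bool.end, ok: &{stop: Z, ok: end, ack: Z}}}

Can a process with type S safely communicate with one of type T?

NO

μZ | μZ  ✓ (rec unchanged)
  ⊕{more,ack} | &{more,ack}  ✓ label sets agree
    • more:
      &{err,done,ack} | &{err,done,ack}  ✗ choice polarity not flipped — not dual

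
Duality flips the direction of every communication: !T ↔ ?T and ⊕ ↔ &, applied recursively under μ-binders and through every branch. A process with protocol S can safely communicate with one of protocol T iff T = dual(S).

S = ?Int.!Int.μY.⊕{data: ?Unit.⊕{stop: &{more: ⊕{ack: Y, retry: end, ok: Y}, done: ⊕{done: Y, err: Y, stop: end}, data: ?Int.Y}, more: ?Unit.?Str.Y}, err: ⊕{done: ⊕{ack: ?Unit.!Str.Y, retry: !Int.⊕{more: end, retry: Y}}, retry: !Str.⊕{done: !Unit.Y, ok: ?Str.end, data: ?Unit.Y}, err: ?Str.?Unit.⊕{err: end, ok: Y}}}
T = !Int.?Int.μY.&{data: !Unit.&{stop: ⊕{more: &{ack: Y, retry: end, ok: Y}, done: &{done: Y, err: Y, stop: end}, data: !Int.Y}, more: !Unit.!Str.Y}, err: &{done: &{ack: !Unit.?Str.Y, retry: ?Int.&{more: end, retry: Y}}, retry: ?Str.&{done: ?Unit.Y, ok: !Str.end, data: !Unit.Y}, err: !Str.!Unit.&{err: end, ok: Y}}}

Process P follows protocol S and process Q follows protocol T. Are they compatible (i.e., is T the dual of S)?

?Int vs !Int  ok
  !Int vs ?Int  ok
    μY vs μY  ok (μ self-dual)
      ⊕{data,err} vs &{data,err}  ok labels match
        • data:
          ?Unit vs !Unit  ok
            ⊕{stop,more} vs &{stop,more}  ok labels match
              • stop:
                &{more,done,data} vs ⊕{more,done,data}  ok labels match
                  • more:
                    ⊕{ack,retry,ok} vs &{ack,retry,ok}  ok labels match
                      • ack:
                        Y vs Y  ok
                      • retry:
                        end vs end  ok
                      • ok:
                        Y vs Y  ok
                  • done:
                    ⊕{done,err,stop} vs &{done,err,stop}  ok labels match
                      • done:
                        Y vs Y  ok
                      • err:
                        Y vs Y  ok
                      • stop:
                        end vs end  ok
                  • data:
                    ?Int vs !Int  ok
                      Y vs Y  ok
              • more:
                ?Unit vs !Unit  ok
                  ?Str vs !Str  ok
                    Y vs Y  ok
        • err:
          ⊕{done,retry,err} vs &{done,retry,err}  ok labels match
            • done:
              ⊕{ack,retry} vs &{ack,retry}  ok labels match
                • ack:
                  ?Unit vs !Unit  ok
                    !Str vs ?Str  ok
                      Y vs Y  ok
                • retry:
                  !Int vs ?Int  ok
                    ⊕{more,retry} vs &{more,retry}  ok labels match
                      • more:
                        end vs end  ok
                      • retry:
                        Y vs Y  ok
            • retry:
              !Str vs ?Str  ok
                ⊕{done,ok,data} vs &{done,ok,data}  ok labels match
                  • done:
                    !Unit vs ?Unit  ok
                      Y vs Y  ok
                  • ok:
                    ?Str vs !Str  ok
                      end vs end  ok
                  • data:
                    ?Unit vs !Unit  ok
                      Y vs Y  ok
            • err:
              ?Str vs !Str  ok
                ?Unit vs !Unit  ok
                  ⊕{err,ok} vs &{err,ok}  ok labels match
                    • err:
                      end vs end  ok
                    • ok:
                      Y vs Y  ok

YES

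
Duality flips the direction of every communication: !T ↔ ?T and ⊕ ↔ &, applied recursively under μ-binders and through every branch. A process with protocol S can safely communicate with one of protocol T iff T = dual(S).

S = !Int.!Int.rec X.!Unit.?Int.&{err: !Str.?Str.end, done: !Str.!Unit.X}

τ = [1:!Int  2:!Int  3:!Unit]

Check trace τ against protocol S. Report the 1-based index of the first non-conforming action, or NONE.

@1 !Int  match  state: !Int.rec X.…
@2 !Int  match  state: rec X.…
@3 !Unit  match  state: ?Int.&{err: !Str.?Str.end, done: !Str.!Unit.rec X.…}
all 3 steps conform

NONE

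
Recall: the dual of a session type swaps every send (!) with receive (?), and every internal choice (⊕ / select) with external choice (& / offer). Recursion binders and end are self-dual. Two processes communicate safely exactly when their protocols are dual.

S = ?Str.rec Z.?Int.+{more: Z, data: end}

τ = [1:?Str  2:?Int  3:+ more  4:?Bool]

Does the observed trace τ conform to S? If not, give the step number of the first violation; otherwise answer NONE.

4

step 1: ?Str  ✓  state: rec Z.…
step 2: ?Int  ✓  state: +{more: rec Z.…, data: end}
step 3: + more  ✓  state: rec Z.…
step 4: got ?Bool, protocol expects ?Int  ✗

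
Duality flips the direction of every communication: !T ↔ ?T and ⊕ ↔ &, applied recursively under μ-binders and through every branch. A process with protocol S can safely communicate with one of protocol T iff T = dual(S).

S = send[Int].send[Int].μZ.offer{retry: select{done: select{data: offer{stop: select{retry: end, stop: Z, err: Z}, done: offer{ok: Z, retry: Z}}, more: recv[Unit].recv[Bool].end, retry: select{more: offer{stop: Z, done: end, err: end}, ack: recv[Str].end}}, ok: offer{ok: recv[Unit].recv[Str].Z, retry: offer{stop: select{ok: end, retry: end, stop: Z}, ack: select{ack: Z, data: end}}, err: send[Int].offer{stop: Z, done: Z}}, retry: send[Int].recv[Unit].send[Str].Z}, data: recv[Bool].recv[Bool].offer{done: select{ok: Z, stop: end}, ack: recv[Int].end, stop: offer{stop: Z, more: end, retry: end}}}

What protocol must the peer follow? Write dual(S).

send[Int] = recv[Int]
  send[Int] = recv[Int]
    μZ = μZ  (μ self-dual)
      offer{retry,data} = select{retry,data}  (external→internal)
        [retry]
          select{done,ok,retry} = offer{done,ok,retry}  (internal→external)
            [done]
              select{data,more,retry} = offer{data,more,retry}  (internal→external)
                [data]
                  offer{stop,done} = select{stop,done}  (external→internal)
                    [stop]
                      select{retry,stop,err} = offer{retry,stop,err}  (internal→external)
                        [retry]
                          end ↦ end
                        [stop]
                          Z ↦ Z
                        [err]
                          Z ↦ Z
                    [done]
                      offer{ok,retry} = select{ok,retry}  (external→internal)
                        [ok]
                          Z ↦ Z
                        [retry]
                          Z ↦ Z
                [more]
                  recv[Unit] = send[Unit]
                    recv[Bool] = send[Bool]
                      end ↦ end
                [retry]
                  select{more,ack} = offer{more,ack}  (internal→external)
                    [more]
                      offer{stop,done,err} = select{stop,done,err}  (external→internal)
                        [stop]
                          Z ↦ Z
                        [done]
                          end ↦ end
                        [err]
                          end ↦ end
                    [ack]
                      recv[Str] = send[Str]
                        end ↦ end
            [ok]
              offer{ok,retry,err} = select{ok,retry,err}  (external→internal)
                [ok]
                  recv[Unit] = send[Unit]
                    recv[Str] = send[Str]
                      Z ↦ Z
                [retry]
                  offer{stop,ack} = select{stop,ack}  (external→internal)
                    [stop]
                      select{ok,retry,stop} = offer{ok,retry,stop}  (internal→external)
                        [ok]
                          end ↦ end
                        [retry]
                          end ↦ end
                        [stop]
                          Z ↦ Z
                    [ack]
                      select{ack,data} = offer{ack,data}  (internal→external)
                        [ack]
                          Z ↦ Z
                        [data]
                          end ↦ end
                [err]
                  send[Int] = recv[Int]
                    offer{stop,done} = select{stop,done}  (external→internal)
                      [stop]
                        Z ↦ Z
                      [done]
                        Z ↦ Z
            [retry]
              send[Int] = recv[Int]
                recv[Unit] = send[Unit]
                  send[Str] = recv[Str]
                    Z ↦ Z
        [data]
          recv[Bool] = send[Bool]
            recv[Bool] = send[Bool]
              offer{done,ack,stop} = select{done,ack,stop}  (external→internal)
                [done]
                  select{ok,stop} = offer{ok,stop}  (internal→external)
                    [ok]
                      Z ↦ Z
                    [stop]
                      end ↦ end
                [ack]
                  recv[Int] = send[Int]
                    end ↦ end
                [stop]
                  offer{stop,more,retry} = select{stop,more,retry}  (external→internal)
                    [stop]
                      Z ↦ Z
                    [more]
                      end ↦ end
                    [retry]
                      end ↦ end

recv[Int].recv[Int].μZ.select{retry: offer{done: offer{data: select{stop: offer{retry: end, stop: Z, err: Z}, done: select{ok: Z, retry: Z}}, more: send[Unit].send[Bool].end, retry: offer{more: select{stop: Z, done: end, err: end}, ack: send[Str].end}}, ok: select{ok: send[Unit].send[Str].Z, retry: select{stop: offer{ok: end, retry: end, stop: Z}, ack: offer{ack: Z, data: end}}, err: recv[Int].select{stop: Z, done: Z}}, retry: recv[Int].send[Unit].recv[Str].Z}, data: send[Bool].send[Bool].select{done: offer{ok: Z, stop: end}, ack: send[Int].end, stop: select{stop: Z, more: end, retry: end}}}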